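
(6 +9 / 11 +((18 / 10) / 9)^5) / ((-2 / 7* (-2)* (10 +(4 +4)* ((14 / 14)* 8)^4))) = 820351 / 2253487500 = 0.00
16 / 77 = 0.21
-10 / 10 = -1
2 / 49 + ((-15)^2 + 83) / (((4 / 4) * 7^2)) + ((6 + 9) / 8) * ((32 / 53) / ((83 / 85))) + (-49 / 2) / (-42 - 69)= 368778979 / 47852322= 7.71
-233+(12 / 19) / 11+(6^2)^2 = 222179 / 209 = 1063.06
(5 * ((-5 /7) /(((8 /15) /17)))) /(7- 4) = -2125 /56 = -37.95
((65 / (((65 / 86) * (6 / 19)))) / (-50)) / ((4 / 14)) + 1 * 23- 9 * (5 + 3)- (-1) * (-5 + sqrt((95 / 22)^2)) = -226859 / 3300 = -68.75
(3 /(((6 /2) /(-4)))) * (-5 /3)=20 /3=6.67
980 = 980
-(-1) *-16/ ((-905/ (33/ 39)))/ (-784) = -11/ 576485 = -0.00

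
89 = 89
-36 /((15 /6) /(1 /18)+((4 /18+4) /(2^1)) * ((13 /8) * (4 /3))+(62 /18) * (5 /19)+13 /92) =-1699056 /2389147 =-0.71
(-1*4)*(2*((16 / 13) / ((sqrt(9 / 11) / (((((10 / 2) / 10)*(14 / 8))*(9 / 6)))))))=-56*sqrt(11) / 13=-14.29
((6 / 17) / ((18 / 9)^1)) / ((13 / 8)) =24 / 221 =0.11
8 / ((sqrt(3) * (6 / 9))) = 4 * sqrt(3) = 6.93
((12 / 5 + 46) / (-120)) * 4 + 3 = 104 / 75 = 1.39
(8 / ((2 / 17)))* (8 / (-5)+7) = 367.20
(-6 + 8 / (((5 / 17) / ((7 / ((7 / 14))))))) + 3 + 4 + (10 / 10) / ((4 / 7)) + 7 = 7811 / 20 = 390.55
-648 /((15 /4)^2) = -1152 /25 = -46.08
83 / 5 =16.60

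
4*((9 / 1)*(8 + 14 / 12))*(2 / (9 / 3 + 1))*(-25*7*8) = -231000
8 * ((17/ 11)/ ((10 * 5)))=0.25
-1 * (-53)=53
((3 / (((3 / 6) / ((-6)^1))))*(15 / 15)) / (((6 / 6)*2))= -18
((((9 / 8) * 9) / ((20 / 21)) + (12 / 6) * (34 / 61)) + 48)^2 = 340030100641 / 95257600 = 3569.59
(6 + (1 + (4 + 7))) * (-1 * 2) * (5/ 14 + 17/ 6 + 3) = -1560/ 7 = -222.86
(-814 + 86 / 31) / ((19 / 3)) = -75444 / 589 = -128.09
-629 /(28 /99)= -62271 /28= -2223.96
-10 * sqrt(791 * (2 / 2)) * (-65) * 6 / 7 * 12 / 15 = 3120 * sqrt(791) / 7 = 12535.59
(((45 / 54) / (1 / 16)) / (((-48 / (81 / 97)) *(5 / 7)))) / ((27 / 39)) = -91 / 194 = -0.47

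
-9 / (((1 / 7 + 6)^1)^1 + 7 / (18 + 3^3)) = -1.43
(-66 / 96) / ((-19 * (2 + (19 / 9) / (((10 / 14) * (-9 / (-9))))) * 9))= 0.00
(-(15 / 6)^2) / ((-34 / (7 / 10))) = 35 / 272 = 0.13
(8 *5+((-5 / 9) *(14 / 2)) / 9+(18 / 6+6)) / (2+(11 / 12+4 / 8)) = 15736 / 1107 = 14.21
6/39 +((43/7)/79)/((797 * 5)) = 0.15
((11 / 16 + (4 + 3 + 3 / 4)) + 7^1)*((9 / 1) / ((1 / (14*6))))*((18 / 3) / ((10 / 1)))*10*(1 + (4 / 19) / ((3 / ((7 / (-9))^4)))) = 34905871 / 486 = 71822.78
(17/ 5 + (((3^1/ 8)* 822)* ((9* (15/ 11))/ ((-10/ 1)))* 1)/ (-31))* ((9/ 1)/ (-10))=-1915479/ 136400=-14.04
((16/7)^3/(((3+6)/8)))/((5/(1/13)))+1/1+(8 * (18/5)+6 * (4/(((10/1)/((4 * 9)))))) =23348879/200655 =116.36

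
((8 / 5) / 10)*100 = 16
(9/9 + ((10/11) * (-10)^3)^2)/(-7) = -100000121/847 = -118063.90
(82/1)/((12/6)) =41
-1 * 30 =-30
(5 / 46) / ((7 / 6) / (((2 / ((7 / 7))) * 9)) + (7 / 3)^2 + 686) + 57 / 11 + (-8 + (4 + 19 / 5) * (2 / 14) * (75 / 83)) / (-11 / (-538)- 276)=1212532451608111 / 232851774903209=5.21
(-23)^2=529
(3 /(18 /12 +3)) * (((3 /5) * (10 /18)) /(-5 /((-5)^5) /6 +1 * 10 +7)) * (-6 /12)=-1250 /191253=-0.01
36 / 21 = 12 / 7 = 1.71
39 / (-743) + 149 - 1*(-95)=181253 / 743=243.95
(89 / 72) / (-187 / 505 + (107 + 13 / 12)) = 44945 / 3916446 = 0.01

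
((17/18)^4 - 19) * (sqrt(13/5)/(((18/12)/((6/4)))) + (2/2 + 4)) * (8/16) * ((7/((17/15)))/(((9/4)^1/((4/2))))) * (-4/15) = 13377161 * sqrt(65)/5019165 + 66885805/1003833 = 88.12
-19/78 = -0.24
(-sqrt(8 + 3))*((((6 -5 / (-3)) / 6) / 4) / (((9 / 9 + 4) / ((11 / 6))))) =-253*sqrt(11) / 2160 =-0.39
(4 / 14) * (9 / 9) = 2 / 7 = 0.29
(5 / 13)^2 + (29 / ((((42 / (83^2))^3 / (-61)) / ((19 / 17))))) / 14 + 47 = -1857105857793324779 / 2979967536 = -623196674.25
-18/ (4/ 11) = -99/ 2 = -49.50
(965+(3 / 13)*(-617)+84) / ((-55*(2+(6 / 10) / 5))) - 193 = -1521677 / 7579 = -200.78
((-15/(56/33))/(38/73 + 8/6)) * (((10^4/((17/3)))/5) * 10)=-406518750/24157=-16828.20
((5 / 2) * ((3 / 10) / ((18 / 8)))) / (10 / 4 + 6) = 2 / 51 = 0.04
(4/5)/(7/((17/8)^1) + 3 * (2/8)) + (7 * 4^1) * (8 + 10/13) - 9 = 4231661/17875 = 236.74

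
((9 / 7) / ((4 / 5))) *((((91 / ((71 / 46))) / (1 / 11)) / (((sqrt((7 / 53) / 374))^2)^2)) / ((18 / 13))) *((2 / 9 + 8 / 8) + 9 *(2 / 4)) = 2162964577371455 / 62622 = 34540011136.21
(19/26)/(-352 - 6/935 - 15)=-0.00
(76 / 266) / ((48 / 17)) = 17 / 168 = 0.10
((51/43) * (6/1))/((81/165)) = 1870/129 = 14.50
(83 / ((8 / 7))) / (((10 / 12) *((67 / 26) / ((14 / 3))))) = 157.82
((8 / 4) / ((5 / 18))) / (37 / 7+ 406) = 252 / 14395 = 0.02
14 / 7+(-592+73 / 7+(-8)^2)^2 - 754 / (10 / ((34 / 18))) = 590366174 / 2205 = 267739.76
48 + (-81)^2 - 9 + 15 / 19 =125415 / 19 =6600.79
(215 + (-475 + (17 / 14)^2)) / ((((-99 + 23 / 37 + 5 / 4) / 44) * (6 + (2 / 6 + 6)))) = 6688572 / 704375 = 9.50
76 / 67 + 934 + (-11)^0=62721 / 67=936.13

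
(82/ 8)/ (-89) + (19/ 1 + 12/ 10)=35751/ 1780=20.08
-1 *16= -16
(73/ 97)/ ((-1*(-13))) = 73/ 1261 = 0.06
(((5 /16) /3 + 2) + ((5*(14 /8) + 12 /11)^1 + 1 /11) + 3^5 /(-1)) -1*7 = -125645 /528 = -237.96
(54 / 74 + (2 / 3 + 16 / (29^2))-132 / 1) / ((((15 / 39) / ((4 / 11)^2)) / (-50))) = 25355618080 / 11295471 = 2244.76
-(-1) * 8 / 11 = 8 / 11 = 0.73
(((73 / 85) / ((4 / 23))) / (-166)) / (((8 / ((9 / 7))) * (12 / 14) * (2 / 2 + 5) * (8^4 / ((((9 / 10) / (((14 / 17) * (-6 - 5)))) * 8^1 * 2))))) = 15111 / 41884057600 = 0.00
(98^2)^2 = 92236816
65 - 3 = 62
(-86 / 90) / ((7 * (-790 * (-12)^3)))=-43 / 430012800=-0.00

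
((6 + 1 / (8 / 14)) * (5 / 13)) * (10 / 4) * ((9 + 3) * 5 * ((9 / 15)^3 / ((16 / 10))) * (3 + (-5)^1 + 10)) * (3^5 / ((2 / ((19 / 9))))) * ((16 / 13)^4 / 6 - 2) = -148778369595 / 742586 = -200351.70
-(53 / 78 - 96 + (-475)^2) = -17591315 / 78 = -225529.68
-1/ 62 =-0.02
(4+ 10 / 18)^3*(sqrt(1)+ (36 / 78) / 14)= 97.66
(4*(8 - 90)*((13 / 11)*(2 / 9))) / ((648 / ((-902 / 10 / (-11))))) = -43706 / 40095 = -1.09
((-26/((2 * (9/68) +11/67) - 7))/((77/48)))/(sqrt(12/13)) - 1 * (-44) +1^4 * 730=776.57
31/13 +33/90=1073/390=2.75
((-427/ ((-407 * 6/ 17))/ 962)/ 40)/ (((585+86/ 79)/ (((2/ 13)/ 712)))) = 573461/ 20135593924068480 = 0.00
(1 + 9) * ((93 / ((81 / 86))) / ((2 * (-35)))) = -2666 / 189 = -14.11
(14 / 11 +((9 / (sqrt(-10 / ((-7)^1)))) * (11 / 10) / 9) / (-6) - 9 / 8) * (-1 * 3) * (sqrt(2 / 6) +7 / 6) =-(975 - 121 * sqrt(70)) * (2 * sqrt(3) +7) / 13200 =0.03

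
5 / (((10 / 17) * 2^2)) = 17 / 8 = 2.12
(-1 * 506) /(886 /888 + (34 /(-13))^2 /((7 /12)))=-24161592 /607567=-39.77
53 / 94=0.56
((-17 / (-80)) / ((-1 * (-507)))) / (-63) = -17 / 2555280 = -0.00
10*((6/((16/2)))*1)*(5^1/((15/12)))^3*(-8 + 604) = 286080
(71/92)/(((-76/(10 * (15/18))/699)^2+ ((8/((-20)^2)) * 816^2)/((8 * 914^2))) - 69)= -503132774144375/44982911761740892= -0.01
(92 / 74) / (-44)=-0.03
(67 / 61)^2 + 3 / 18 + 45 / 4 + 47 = 59.62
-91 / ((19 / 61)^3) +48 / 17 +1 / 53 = -18592833272 / 6179959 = -3008.57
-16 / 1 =-16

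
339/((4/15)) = 5085/4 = 1271.25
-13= -13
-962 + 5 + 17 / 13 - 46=-13022 / 13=-1001.69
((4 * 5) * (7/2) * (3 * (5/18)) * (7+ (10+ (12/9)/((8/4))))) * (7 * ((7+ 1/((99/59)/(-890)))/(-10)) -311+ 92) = 151886.19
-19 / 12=-1.58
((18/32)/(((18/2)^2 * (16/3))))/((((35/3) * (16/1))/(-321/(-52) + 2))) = 85/1490944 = 0.00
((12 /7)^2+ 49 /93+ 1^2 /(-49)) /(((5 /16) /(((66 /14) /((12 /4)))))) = 552640 /31899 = 17.32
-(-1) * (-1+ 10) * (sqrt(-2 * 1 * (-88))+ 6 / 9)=6+ 36 * sqrt(11)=125.40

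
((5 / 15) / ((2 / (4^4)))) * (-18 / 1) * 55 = -42240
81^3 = 531441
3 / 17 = 0.18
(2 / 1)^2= 4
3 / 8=0.38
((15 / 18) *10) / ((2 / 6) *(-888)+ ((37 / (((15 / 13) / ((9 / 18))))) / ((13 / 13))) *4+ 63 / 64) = -8000 / 221647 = -0.04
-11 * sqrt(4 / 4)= -11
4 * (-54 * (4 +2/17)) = -15120/17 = -889.41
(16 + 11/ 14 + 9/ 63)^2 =56169/ 196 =286.58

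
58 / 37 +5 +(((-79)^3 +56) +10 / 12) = -109440583 / 222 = -492975.60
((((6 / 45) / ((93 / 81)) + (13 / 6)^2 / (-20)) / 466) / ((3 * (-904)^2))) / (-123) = 2647 / 3136485860628480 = 0.00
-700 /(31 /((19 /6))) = -6650 /93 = -71.51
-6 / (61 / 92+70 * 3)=-552 / 19381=-0.03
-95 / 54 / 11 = -95 / 594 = -0.16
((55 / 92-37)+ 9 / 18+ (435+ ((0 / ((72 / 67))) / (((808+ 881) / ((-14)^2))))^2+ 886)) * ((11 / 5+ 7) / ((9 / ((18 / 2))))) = 11822.90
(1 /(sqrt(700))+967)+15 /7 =sqrt(7) /70+6784 /7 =969.18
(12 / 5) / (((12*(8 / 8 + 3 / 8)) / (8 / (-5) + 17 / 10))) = 4 / 275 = 0.01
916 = 916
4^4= 256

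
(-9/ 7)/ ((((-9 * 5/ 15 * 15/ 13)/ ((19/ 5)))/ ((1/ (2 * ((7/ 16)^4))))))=8093696/ 420175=19.26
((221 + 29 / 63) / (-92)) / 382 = -1744 / 276759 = -0.01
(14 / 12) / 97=7 / 582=0.01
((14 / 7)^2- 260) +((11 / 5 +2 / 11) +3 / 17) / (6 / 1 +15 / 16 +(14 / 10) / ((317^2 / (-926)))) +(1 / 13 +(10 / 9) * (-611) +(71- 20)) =-1075991672035790 / 1217953236357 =-883.44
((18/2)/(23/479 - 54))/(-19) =4311/491017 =0.01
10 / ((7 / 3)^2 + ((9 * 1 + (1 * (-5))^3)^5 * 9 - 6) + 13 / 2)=-36 / 680510697041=-0.00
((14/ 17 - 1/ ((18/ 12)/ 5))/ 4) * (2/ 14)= -0.09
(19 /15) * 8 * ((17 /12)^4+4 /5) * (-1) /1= -9510431 /194400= -48.92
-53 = -53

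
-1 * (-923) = 923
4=4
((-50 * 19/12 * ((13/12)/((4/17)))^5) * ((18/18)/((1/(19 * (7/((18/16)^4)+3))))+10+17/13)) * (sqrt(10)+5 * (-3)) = 155401681564126999625/417942208512 -31080336312825399925 * sqrt(10)/1253826625536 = 293438011.29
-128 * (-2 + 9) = -896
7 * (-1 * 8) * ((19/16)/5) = -133/10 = -13.30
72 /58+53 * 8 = 12332 /29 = 425.24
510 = 510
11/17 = 0.65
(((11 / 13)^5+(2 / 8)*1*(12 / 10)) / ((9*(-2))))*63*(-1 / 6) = 19070723 / 44555160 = 0.43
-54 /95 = -0.57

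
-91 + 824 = 733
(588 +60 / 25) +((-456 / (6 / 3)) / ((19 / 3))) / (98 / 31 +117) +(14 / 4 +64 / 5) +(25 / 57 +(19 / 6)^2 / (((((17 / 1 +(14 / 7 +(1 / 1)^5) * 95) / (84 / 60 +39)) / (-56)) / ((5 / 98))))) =603.01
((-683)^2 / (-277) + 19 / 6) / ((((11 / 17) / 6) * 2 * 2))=-47492407 / 12188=-3896.65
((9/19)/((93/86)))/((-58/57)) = -387/899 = -0.43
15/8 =1.88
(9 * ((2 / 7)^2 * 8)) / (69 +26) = 288 / 4655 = 0.06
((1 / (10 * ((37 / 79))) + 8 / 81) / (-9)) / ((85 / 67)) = -627053 / 22927050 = -0.03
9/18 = 0.50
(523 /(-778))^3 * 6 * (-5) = 2145835005 /235455476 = 9.11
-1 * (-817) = 817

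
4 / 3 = 1.33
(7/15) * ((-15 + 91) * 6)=1064/5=212.80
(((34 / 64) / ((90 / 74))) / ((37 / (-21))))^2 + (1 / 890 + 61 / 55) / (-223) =2841165277 / 50300236800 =0.06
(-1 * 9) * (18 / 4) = -81 / 2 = -40.50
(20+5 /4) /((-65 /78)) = -51 /2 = -25.50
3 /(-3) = -1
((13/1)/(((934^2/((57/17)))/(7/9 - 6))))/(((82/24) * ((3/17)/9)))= -34827/8941649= -0.00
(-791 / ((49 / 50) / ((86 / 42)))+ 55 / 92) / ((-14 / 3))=22343315 / 63112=354.03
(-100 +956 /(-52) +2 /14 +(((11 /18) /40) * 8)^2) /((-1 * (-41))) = -87144989 /30221100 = -2.88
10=10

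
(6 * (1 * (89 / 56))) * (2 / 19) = 267 / 266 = 1.00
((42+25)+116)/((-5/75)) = -2745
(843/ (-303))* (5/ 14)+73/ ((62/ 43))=1087859/ 21917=49.64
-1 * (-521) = 521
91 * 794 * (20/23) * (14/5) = 4046224/23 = 175922.78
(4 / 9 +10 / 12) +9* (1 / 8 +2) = 1469 / 72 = 20.40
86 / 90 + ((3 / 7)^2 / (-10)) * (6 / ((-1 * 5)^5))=0.96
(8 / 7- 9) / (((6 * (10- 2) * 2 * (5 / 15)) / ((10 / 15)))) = -55 / 336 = -0.16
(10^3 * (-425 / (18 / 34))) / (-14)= 3612500 / 63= 57341.27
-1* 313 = -313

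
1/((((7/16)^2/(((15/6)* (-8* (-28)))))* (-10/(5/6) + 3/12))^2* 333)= 6710886400/36044253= 186.18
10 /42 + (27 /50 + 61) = 64867 /1050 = 61.78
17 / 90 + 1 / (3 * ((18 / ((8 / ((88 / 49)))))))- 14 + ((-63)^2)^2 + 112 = 23393293018 / 1485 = 15753059.27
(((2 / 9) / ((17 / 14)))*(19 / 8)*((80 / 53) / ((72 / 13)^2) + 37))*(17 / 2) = 84615797 / 618192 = 136.88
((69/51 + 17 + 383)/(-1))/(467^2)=-6823/3707513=-0.00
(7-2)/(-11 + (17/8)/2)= -0.50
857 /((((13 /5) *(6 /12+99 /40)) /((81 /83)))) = 108.13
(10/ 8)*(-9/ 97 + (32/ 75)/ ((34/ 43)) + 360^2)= 16028335261/ 98940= 162000.56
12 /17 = 0.71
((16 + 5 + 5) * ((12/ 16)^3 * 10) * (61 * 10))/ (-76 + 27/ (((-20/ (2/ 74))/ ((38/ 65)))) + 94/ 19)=-4529516875/ 4811444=-941.40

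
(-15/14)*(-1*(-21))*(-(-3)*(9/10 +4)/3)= -110.25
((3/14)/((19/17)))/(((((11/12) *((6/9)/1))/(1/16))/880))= 2295/133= 17.26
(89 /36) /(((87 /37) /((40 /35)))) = 6586 /5481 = 1.20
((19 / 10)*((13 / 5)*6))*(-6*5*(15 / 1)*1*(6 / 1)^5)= -103716288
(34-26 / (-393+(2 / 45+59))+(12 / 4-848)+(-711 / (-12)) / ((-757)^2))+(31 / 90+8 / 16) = -24148420455673 / 29810008980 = -810.08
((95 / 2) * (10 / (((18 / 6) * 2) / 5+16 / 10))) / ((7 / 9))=21375 / 98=218.11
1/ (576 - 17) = 1/ 559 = 0.00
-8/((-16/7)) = 7/2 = 3.50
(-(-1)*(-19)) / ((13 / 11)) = -209 / 13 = -16.08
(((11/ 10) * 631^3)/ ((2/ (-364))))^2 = 2529905514854042456371.24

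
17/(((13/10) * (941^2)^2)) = 170/10192995817693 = 0.00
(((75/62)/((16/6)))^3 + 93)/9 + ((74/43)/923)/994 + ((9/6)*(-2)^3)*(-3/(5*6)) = 11.54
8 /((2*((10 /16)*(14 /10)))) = 32 /7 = 4.57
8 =8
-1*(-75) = 75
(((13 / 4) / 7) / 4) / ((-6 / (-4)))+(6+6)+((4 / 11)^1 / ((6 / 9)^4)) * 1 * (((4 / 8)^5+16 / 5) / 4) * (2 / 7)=336061 / 26880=12.50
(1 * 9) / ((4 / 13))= 117 / 4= 29.25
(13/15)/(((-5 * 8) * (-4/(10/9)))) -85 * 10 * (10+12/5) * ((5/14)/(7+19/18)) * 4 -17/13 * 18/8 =-10671412753/5700240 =-1872.10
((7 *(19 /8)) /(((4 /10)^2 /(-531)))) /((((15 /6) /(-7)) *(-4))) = -2471805 /64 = -38621.95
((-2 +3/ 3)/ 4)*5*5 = -25/ 4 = -6.25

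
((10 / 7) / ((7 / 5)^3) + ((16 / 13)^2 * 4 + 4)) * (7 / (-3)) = -4292950 / 173901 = -24.69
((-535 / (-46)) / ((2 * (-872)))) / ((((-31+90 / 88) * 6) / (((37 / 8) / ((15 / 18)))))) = 43549 / 211630912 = 0.00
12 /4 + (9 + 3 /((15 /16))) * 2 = 137 /5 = 27.40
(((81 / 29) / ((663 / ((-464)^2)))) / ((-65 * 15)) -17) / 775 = -1287841 / 55664375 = -0.02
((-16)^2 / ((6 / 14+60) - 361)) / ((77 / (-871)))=27872 / 2893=9.63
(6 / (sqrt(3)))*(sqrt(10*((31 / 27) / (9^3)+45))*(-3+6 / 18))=-32*sqrt(2214415) / 243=-195.96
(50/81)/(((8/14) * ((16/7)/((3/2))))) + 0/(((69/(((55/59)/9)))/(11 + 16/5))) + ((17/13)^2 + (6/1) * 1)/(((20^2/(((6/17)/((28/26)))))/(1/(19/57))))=48643391/66830400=0.73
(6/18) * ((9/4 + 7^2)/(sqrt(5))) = 41 * sqrt(5)/12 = 7.64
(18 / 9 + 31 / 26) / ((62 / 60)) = 3.09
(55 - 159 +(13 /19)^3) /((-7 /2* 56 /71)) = 50490869 /1344364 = 37.56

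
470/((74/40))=9400/37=254.05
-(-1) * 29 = 29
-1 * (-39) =39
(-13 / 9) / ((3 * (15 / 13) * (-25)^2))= -169 / 253125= -0.00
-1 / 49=-0.02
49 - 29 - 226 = -206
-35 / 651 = -5 / 93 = -0.05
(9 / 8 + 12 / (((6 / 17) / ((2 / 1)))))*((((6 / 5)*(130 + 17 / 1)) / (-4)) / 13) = -243873 / 1040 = -234.49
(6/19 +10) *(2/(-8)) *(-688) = 33712/19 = 1774.32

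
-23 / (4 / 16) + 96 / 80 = -454 / 5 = -90.80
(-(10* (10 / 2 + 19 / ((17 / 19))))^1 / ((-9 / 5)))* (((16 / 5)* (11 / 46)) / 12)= 98120 / 10557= 9.29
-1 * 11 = -11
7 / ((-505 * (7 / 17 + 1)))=-119 / 12120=-0.01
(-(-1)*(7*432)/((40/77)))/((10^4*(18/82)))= 66297/25000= 2.65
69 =69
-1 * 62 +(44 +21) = 3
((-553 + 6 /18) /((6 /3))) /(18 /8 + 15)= -3316 /207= -16.02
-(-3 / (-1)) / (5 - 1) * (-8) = 6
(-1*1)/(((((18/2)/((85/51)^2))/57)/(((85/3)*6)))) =-80750/27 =-2990.74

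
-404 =-404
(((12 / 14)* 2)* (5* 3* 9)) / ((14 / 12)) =9720 / 49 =198.37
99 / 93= 33 / 31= 1.06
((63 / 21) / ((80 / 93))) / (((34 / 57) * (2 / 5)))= 15903 / 1088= 14.62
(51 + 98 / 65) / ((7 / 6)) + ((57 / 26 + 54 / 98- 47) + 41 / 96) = 1.18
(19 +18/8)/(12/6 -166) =-85/656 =-0.13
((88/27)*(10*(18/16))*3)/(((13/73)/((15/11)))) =10950/13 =842.31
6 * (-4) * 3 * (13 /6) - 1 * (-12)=-144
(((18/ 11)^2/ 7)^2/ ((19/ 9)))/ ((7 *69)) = 314928/ 2194554131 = 0.00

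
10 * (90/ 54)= 50/ 3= 16.67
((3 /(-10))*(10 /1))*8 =-24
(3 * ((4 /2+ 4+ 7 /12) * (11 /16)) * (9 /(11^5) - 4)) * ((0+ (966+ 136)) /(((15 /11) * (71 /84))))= -39257629817 /756008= -51927.53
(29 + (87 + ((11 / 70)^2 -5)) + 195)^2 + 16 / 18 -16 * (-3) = 20247633464969 / 216090000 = 93700.00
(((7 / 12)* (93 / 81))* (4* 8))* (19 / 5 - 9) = -45136 / 405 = -111.45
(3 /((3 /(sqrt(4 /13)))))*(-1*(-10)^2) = -200*sqrt(13) /13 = -55.47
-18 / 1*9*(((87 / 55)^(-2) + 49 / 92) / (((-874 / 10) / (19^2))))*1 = 555049755 / 889778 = 623.81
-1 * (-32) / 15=2.13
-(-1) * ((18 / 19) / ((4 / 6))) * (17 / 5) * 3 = 1377 / 95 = 14.49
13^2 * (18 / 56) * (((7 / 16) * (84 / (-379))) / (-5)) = 31941 / 30320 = 1.05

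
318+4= 322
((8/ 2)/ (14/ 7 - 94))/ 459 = -1/ 10557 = -0.00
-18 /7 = -2.57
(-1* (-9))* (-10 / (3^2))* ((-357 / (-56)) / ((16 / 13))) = -3315 / 64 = -51.80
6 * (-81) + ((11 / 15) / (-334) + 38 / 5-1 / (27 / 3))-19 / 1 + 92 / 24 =-742001 / 1503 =-493.68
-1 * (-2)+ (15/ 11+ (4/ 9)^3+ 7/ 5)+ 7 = 475183/ 40095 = 11.85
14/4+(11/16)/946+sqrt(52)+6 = 2*sqrt(13)+13073/1376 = 16.71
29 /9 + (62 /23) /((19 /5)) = 3.93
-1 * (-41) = 41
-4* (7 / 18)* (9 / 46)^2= -0.06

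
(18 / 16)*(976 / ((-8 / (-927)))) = 127230.75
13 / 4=3.25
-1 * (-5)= 5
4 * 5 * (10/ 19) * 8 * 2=168.42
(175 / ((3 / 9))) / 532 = 75 / 76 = 0.99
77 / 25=3.08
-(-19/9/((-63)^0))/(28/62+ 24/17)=10013/8838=1.13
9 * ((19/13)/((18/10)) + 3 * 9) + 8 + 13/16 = 53897/208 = 259.12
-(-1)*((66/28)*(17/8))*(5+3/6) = 6171/224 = 27.55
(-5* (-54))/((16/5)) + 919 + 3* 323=15779/8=1972.38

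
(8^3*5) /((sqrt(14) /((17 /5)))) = 4352*sqrt(14) /7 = 2326.24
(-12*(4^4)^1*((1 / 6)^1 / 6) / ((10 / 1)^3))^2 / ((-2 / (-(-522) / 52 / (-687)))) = 7424 / 139546875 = 0.00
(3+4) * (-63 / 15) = -147 / 5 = -29.40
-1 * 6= -6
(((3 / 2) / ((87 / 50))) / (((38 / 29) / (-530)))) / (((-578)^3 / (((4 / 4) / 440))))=1325 / 322864122944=0.00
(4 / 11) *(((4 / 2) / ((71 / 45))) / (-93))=-120 / 24211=-0.00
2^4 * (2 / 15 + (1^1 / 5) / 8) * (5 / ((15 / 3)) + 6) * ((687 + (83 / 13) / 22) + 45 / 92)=240688105 / 19734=12196.62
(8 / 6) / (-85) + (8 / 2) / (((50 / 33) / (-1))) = -3386 / 1275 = -2.66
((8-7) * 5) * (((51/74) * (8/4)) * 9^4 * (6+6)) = 20076660/37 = 542612.43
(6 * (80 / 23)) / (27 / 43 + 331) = 1032 / 16399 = 0.06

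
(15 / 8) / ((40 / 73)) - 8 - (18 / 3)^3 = -14117 / 64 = -220.58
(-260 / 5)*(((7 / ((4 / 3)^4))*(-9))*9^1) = 597051 / 64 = 9328.92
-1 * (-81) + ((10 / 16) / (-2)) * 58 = 503 / 8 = 62.88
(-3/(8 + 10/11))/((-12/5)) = 55/392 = 0.14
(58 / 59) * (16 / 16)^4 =58 / 59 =0.98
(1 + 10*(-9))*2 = -178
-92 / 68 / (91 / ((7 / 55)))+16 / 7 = 2.28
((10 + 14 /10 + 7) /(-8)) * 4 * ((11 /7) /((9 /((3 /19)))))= -506 /1995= -0.25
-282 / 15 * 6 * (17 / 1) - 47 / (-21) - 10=-202163 / 105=-1925.36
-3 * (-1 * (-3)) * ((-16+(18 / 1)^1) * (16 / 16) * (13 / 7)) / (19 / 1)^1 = -234 / 133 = -1.76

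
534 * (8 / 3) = 1424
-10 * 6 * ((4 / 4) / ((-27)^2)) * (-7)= 140 / 243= 0.58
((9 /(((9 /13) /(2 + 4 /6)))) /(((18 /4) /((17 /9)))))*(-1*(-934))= 3302624 /243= 13591.05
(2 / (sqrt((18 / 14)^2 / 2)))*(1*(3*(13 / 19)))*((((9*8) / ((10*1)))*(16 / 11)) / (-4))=-8736*sqrt(2) / 1045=-11.82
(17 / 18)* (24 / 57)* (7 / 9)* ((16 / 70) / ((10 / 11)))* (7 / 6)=10472 / 115425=0.09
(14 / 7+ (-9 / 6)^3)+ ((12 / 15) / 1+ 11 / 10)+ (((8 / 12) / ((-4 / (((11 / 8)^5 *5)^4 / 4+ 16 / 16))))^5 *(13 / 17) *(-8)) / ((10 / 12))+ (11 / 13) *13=170858178210234697398272188850438722187285472720608247152966757747441900781709055786472553924036608113934951410089071469 / 28723185043584894369706493060502668572343009055518660783369885683312466429686933958804871032340480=5948441231394516821986.68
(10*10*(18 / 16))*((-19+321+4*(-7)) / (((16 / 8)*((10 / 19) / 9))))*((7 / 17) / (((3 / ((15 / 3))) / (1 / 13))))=12299175 / 884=13913.09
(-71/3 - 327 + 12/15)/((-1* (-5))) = -5248/75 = -69.97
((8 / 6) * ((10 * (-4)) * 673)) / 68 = -26920 / 51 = -527.84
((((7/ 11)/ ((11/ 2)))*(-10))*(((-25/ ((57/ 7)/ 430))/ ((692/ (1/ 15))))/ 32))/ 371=37625/ 3035452464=0.00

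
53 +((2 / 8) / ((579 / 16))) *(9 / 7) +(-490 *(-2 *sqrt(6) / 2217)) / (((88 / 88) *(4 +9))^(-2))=71615 / 1351 +165620 *sqrt(6) / 2217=236.00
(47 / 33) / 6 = 47 / 198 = 0.24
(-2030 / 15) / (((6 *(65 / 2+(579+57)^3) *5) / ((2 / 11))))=-116 / 36383841945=-0.00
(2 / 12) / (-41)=-1 / 246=-0.00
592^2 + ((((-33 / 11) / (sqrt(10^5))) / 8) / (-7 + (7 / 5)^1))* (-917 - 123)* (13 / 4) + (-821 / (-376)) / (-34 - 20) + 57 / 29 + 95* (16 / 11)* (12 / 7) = 15900455702851 / 45338832 - 507* sqrt(10) / 2240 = 350702.09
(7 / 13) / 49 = 1 / 91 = 0.01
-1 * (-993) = 993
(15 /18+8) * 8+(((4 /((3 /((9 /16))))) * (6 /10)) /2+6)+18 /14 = 65669 /840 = 78.18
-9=-9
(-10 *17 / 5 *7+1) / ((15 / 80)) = -1264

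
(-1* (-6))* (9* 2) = 108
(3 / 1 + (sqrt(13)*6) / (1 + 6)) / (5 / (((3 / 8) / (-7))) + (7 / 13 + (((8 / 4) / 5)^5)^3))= -7141113281250*sqrt(13) / 773101797694961 - 3570556640625 / 110443113956423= -0.07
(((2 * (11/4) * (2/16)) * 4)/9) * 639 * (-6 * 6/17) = -7029/17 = -413.47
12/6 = 2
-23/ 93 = -0.25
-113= -113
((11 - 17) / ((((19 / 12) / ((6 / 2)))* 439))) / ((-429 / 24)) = 0.00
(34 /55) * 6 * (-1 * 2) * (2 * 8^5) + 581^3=10760023067 /55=195636783.04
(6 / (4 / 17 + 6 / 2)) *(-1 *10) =-204 / 11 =-18.55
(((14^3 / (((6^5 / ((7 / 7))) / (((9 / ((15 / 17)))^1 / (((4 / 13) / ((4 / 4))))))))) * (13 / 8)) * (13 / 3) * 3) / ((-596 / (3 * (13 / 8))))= -166539191 / 82391040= -2.02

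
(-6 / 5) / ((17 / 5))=-6 / 17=-0.35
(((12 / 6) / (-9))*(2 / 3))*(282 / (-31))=376 / 279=1.35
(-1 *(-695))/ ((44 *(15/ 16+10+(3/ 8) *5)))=556/ 451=1.23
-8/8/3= -1/3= -0.33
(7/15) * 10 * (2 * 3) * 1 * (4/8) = 14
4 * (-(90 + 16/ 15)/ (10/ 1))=-2732/ 75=-36.43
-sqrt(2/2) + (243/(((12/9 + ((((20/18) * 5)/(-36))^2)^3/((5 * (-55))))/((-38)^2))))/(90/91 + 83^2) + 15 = 788723410449123315950/15110844256056987793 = 52.20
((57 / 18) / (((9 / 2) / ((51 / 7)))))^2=104329 / 3969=26.29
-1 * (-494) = 494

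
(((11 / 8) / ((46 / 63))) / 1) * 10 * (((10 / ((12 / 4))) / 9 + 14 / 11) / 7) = 305 / 69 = 4.42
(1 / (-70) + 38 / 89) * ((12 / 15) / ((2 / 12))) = 1.98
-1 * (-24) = 24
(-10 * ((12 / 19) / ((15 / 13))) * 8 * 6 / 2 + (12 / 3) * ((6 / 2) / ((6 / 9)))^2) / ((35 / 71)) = -102.18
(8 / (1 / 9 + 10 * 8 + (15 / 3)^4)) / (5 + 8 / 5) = 60 / 34903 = 0.00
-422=-422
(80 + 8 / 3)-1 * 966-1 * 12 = -2686 / 3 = -895.33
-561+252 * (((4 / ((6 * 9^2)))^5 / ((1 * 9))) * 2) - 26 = -497358413741249 / 847288609443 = -587.00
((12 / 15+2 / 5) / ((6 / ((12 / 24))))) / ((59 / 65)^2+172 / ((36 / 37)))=7605 / 13506608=0.00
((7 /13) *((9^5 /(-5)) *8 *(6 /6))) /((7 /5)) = -472392 /13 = -36337.85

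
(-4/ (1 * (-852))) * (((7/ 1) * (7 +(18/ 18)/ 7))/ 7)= 50/ 1491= 0.03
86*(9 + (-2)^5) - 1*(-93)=-1885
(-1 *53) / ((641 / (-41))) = 3.39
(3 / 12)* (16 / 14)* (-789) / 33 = -526 / 77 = -6.83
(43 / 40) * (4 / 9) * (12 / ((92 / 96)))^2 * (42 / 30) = 1387008 / 13225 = 104.88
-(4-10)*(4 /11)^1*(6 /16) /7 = 9 /77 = 0.12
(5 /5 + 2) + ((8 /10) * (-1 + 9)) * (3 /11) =4.75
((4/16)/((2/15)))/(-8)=-15/64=-0.23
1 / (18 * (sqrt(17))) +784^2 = sqrt(17) / 306 +614656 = 614656.01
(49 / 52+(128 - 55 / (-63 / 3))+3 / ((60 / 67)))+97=316559 / 1365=231.91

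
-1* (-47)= 47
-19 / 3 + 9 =8 / 3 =2.67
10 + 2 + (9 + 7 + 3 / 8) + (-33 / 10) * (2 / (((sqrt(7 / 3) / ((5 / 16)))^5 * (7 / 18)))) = 227 / 8 - 1670625 * sqrt(21) / 1258815488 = 28.37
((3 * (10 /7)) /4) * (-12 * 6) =-540 /7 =-77.14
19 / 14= 1.36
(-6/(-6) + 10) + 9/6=25/2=12.50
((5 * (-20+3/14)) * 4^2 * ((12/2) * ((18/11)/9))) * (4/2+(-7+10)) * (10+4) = -1329600/11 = -120872.73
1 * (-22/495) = -2/45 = -0.04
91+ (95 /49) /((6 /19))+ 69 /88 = 1266739 /12936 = 97.92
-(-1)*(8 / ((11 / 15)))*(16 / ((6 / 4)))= 1280 / 11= 116.36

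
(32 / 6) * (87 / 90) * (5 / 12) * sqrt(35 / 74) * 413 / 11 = 55.47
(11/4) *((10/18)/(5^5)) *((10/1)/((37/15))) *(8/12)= 11/8325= 0.00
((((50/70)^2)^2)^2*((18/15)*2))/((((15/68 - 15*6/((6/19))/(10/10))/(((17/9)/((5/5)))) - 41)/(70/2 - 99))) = 69360000000/1277946850481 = 0.05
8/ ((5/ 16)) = 128/ 5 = 25.60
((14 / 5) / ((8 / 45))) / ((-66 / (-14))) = 147 / 44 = 3.34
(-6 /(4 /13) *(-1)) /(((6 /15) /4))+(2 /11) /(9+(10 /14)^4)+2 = 197.02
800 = 800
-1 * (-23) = 23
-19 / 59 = -0.32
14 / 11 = 1.27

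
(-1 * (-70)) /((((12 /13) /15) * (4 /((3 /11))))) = 6825 /88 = 77.56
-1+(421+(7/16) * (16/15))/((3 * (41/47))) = 295289/1845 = 160.05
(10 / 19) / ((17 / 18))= 180 / 323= 0.56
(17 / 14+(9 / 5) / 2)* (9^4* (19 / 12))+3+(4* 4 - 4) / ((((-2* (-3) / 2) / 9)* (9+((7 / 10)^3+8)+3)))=10427787051 / 474670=21968.50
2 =2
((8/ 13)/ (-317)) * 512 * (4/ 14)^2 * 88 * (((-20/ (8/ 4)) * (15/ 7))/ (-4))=-54067200/ 1413503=-38.25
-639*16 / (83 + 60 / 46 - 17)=-6532 / 43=-151.91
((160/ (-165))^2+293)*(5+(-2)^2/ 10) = 960303/ 605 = 1587.28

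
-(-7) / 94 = 7 / 94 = 0.07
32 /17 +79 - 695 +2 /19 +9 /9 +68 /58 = -5731105 /9367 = -611.84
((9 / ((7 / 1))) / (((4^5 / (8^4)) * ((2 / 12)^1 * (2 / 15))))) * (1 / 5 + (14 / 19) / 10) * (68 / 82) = 286416 / 5453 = 52.52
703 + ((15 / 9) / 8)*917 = 21457 / 24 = 894.04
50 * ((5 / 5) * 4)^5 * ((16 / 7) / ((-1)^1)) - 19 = -819333 / 7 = -117047.57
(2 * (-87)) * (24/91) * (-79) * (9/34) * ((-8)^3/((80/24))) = -1140148224/7735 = -147401.19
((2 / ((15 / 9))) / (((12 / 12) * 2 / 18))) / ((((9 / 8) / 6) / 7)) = 403.20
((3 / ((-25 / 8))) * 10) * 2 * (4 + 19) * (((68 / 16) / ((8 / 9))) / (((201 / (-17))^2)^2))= -32656711 / 302266815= -0.11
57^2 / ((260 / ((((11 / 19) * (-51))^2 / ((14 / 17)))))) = 48152313 / 3640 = 13228.66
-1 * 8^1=-8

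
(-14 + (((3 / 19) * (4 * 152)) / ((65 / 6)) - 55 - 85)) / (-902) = 4717 / 29315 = 0.16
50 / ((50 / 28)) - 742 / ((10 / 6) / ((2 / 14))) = -178 / 5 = -35.60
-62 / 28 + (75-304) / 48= -2347 / 336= -6.99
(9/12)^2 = 9/16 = 0.56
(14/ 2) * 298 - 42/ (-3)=2100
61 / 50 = 1.22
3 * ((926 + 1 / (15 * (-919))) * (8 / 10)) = 51059636 / 22975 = 2222.40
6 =6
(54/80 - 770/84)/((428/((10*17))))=-17323/5136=-3.37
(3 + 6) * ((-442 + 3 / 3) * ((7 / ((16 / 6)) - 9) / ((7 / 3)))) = 10843.88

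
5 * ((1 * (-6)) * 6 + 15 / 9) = -515 / 3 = -171.67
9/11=0.82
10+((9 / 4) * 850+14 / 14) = 1923.50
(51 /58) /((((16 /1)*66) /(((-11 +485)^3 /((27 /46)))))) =192778249 /1276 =151080.13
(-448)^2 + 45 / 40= 200705.12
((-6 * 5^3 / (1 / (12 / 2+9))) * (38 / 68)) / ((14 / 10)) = -534375 / 119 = -4490.55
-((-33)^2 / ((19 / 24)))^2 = -1892217.44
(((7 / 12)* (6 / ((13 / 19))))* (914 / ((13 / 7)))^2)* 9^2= 220493167146 / 2197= 100361022.82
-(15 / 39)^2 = -25 / 169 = -0.15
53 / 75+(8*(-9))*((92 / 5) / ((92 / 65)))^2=-912547 / 75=-12167.29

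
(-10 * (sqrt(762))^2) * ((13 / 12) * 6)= -49530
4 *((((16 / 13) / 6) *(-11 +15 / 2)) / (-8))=14 / 39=0.36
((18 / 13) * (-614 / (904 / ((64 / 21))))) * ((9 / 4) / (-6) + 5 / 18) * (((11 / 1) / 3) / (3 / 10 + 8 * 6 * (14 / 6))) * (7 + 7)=1891120 / 14847183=0.13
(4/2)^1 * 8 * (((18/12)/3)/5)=8/5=1.60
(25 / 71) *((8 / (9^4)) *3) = 200 / 155277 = 0.00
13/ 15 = 0.87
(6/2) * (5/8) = 15/8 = 1.88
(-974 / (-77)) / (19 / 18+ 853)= 17532 / 1183721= 0.01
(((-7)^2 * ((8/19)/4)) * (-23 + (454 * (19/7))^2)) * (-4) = -595253992/19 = -31329157.47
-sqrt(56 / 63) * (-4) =8 * sqrt(2) / 3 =3.77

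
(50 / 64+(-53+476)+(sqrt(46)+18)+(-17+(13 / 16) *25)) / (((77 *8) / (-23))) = -327589 / 19712 - 23 *sqrt(46) / 616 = -16.87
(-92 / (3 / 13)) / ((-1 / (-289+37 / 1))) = -100464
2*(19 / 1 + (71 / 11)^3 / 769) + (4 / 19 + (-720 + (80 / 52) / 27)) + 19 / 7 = -32411343791747 / 47781871137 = -678.32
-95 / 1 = -95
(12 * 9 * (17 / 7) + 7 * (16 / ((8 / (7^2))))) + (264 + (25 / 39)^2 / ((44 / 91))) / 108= 950.74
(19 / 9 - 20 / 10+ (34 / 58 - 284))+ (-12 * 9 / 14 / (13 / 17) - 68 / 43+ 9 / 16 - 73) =-6003723835 / 16340688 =-367.41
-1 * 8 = -8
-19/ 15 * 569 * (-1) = 10811/ 15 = 720.73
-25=-25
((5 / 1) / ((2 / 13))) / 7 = 65 / 14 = 4.64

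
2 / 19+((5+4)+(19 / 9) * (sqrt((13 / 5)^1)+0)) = 19 * sqrt(65) / 45+173 / 19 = 12.51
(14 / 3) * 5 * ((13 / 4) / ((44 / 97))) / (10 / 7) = 61789 / 528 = 117.02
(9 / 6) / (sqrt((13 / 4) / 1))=3 * sqrt(13) / 13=0.83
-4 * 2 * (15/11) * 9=-1080/11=-98.18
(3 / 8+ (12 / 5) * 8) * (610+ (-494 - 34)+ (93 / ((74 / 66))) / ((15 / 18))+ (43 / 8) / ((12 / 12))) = 216598941 / 59200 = 3658.77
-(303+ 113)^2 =-173056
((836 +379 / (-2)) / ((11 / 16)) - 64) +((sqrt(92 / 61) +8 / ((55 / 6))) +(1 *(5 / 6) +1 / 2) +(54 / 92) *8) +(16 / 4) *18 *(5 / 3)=2 *sqrt(1403) / 61 +3807392 / 3795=1004.49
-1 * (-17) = 17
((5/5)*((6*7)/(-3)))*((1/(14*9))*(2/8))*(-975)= 325/12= 27.08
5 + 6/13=71/13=5.46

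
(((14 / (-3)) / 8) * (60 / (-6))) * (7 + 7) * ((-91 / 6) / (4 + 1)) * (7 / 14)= -4459 / 36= -123.86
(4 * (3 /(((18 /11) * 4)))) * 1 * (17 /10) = 187 /60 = 3.12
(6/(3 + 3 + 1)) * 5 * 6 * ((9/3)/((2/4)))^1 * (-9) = -9720/7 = -1388.57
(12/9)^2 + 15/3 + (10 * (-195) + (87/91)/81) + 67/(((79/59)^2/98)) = 1719.06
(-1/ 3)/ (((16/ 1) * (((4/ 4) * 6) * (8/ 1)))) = -1/ 2304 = -0.00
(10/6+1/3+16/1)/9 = 2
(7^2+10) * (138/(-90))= -1357/15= -90.47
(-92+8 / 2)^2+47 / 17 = 131695 / 17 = 7746.76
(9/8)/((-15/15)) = -9/8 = -1.12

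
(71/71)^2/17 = 1/17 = 0.06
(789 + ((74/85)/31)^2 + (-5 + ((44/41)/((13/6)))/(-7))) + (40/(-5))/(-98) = 142169701435392/181336207325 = 784.01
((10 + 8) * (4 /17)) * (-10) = -720 /17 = -42.35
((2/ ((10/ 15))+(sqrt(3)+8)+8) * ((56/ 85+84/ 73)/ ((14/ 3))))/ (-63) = -15238/ 130305 - 802 * sqrt(3)/ 130305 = -0.13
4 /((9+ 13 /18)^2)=1296 /30625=0.04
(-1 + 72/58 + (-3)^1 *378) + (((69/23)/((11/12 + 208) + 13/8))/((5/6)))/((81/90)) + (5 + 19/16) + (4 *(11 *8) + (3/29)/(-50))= -45458953797/58614800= -775.55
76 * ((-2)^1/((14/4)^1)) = -304/7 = -43.43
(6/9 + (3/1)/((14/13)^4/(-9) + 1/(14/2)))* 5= -80851805/35589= -2271.82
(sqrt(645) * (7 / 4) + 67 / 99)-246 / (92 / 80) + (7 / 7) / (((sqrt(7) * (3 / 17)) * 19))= -168.68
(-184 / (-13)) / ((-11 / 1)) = -184 / 143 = -1.29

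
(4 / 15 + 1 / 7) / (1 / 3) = 43 / 35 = 1.23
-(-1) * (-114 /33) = -38 /11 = -3.45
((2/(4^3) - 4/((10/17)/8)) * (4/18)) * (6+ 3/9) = -76.52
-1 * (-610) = 610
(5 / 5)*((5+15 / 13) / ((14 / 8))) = 320 / 91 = 3.52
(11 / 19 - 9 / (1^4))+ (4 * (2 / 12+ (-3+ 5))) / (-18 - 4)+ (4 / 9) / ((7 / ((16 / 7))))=-799093 / 92169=-8.67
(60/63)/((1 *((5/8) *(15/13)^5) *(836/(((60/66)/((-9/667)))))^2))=1321473371816/273085438192875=0.00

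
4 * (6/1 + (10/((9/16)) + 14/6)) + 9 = 1021/9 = 113.44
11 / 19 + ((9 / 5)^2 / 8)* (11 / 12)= 14443 / 15200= 0.95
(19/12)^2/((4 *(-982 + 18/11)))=-0.00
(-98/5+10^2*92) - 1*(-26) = 46032/5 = 9206.40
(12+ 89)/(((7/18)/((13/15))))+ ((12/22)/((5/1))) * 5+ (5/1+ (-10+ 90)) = 119593/385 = 310.63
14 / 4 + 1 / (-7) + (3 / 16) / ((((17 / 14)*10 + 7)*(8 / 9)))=404395 / 120064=3.37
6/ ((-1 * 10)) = -3/ 5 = -0.60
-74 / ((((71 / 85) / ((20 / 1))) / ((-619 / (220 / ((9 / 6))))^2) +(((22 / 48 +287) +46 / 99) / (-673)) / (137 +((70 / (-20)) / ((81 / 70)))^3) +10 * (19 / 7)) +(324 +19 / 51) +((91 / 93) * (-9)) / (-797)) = -2581701518048735693910809664 / 12263950471706168787971394169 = -0.21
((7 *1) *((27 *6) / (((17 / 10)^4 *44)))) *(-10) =-28350000 / 918731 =-30.86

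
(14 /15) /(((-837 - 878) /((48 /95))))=-32 /116375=-0.00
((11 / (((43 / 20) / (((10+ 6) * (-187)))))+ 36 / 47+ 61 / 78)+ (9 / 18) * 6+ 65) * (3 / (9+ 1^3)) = -2402144431 / 525460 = -4571.51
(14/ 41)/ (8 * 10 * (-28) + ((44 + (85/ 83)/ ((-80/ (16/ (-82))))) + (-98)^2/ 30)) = -4980/ 27358139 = -0.00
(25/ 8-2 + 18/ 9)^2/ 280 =125/ 3584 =0.03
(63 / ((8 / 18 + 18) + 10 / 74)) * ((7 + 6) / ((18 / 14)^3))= 1154881 / 55683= 20.74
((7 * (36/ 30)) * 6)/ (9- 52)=-252/ 215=-1.17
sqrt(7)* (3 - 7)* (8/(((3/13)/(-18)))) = 2496* sqrt(7) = 6603.80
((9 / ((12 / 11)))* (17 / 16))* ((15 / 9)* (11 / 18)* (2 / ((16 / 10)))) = 51425 / 4608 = 11.16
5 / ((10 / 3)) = 3 / 2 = 1.50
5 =5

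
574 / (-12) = -287 / 6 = -47.83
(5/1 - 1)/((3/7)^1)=28/3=9.33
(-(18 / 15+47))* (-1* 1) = 241 / 5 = 48.20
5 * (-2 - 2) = -20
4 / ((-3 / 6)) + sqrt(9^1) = -5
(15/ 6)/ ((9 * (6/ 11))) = 55/ 108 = 0.51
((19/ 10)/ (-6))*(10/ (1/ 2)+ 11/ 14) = -1843/ 280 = -6.58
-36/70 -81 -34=-4043/35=-115.51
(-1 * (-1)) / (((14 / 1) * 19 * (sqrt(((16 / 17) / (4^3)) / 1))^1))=sqrt(17) / 133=0.03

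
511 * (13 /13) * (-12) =-6132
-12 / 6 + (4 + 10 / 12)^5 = 20495597 / 7776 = 2635.75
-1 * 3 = -3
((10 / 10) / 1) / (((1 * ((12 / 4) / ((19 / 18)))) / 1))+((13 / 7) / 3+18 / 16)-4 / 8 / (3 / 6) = 1657 / 1512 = 1.10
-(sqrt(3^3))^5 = -2187 * sqrt(3) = -3788.00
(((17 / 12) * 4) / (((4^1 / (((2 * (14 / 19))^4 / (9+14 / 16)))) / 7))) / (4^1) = 1.18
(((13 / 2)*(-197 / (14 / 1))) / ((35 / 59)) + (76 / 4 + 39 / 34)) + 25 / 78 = -86880037 / 649740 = -133.72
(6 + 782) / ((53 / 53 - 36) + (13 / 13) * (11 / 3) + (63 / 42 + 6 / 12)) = -591 / 22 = -26.86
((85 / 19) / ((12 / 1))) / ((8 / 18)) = 0.84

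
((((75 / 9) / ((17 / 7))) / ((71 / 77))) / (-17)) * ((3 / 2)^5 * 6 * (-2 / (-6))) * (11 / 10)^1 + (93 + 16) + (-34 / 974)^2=16404938724275 / 155727062752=105.34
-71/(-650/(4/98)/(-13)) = -71/1225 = -0.06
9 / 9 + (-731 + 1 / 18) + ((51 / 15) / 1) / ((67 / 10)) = -879701 / 1206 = -729.44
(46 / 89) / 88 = 23 / 3916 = 0.01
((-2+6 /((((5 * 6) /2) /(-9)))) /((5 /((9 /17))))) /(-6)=42 /425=0.10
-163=-163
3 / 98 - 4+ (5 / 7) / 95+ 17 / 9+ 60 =970741 / 16758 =57.93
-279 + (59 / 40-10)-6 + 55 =-9541 / 40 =-238.52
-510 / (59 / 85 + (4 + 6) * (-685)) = 43350 / 582191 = 0.07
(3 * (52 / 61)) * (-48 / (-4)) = 1872 / 61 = 30.69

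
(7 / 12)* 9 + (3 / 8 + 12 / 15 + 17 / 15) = 7.56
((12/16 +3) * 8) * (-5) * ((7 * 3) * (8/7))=-3600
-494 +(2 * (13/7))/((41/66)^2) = -5699642/11767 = -484.38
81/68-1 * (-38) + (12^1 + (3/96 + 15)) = 66.22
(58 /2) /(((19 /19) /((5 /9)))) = 145 /9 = 16.11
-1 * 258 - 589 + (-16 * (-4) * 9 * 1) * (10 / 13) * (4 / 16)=-9571 / 13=-736.23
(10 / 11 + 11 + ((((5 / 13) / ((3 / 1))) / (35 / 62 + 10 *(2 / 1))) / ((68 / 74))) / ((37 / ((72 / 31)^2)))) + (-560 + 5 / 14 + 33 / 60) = -98142254213 / 179359180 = -547.18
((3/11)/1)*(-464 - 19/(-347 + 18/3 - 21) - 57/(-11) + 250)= -2493915/43802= -56.94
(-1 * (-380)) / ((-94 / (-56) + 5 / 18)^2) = 24131520 / 243049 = 99.29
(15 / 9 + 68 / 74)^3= 23639903 / 1367631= 17.29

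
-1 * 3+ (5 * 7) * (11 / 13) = 346 / 13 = 26.62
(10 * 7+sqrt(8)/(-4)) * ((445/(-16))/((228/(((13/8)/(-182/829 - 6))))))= 2.21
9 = 9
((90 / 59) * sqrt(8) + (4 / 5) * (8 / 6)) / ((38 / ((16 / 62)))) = 64 / 8835 + 720 * sqrt(2) / 34751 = 0.04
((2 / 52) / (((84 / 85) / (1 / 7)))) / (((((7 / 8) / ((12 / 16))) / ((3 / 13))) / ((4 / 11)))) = 255 / 637637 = 0.00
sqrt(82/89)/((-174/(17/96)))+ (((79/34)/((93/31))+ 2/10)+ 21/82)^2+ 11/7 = 2361114967/765149175-17 * sqrt(7298)/1486656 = 3.08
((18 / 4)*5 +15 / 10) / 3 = 8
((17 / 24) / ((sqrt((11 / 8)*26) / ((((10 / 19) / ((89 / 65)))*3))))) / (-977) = -425*sqrt(143) / 36346354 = -0.00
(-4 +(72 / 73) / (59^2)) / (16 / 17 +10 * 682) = -4319615 / 7366481757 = -0.00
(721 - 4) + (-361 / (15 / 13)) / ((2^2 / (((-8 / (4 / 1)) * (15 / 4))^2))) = -58923 / 16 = -3682.69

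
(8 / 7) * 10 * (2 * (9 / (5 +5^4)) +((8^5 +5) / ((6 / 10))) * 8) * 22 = 16150535456 / 147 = 109867588.14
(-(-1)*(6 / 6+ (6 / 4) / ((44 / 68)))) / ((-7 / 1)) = -0.47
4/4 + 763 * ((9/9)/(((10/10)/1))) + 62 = 826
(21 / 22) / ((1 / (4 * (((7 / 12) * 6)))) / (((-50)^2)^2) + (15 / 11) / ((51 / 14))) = 5206250000 / 2041666729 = 2.55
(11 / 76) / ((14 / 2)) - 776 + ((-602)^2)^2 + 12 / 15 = 349355511452583 / 2660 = 131336658440.82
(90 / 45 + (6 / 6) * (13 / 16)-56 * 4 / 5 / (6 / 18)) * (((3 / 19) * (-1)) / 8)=31581 / 12160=2.60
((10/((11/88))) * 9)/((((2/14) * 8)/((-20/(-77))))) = 163.64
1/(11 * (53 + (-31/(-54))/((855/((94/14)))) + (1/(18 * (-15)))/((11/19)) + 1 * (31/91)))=300105/176079548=0.00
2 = 2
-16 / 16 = -1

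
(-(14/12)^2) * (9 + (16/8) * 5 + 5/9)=-2156/81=-26.62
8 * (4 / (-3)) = -32 / 3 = -10.67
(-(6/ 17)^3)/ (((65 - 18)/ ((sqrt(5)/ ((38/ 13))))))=-1404 * sqrt(5)/ 4387309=-0.00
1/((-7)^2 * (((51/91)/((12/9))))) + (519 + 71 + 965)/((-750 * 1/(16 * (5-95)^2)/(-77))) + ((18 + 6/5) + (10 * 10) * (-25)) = 20687727.25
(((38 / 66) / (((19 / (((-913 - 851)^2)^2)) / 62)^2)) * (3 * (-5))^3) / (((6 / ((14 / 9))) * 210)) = -500540852477969440045822771200 / 209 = -2394932308507030813616377000.00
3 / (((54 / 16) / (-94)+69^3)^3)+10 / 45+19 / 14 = 111118023610371407323459489 / 70356135552295460163814098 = 1.58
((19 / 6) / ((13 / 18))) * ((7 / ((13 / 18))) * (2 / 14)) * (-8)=-8208 / 169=-48.57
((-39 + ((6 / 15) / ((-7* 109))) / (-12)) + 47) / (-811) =-183121 / 18563790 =-0.01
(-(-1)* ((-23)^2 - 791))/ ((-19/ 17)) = 4454/ 19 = 234.42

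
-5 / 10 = -1 / 2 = -0.50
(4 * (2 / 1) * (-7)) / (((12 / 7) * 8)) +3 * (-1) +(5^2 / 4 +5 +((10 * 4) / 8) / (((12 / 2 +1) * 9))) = 4.25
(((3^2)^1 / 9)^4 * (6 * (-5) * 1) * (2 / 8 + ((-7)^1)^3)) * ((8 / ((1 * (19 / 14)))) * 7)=8061480 / 19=424288.42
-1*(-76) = 76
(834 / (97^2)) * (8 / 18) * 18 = 6672 / 9409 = 0.71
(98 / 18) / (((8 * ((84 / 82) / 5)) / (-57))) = -27265 / 144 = -189.34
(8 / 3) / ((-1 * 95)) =-0.03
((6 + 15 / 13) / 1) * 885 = 82305 / 13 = 6331.15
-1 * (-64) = 64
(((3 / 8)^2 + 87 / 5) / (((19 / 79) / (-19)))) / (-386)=443427 / 123520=3.59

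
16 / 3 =5.33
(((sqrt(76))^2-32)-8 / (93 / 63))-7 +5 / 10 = 1989 / 62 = 32.08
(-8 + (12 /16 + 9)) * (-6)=-21 /2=-10.50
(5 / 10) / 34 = 1 / 68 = 0.01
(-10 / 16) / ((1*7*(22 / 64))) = -0.26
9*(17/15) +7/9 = 494/45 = 10.98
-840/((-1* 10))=84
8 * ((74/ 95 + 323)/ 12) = 20506/ 95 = 215.85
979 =979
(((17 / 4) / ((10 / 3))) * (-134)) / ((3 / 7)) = -7973 / 20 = -398.65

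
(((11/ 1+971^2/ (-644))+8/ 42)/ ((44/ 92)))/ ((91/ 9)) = -765519/ 2548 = -300.44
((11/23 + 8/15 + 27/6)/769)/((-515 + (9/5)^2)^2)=0.00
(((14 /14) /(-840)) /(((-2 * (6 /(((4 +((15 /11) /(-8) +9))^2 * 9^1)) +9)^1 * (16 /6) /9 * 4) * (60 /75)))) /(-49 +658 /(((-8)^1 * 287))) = -0.00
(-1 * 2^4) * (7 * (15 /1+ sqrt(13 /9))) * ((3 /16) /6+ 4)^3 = -225402345 /2048- 5008941 * sqrt(13) /2048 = -118878.10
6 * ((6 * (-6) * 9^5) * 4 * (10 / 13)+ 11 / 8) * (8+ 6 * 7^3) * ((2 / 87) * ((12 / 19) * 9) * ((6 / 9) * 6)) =-303563116852272 / 7163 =-42379326658.14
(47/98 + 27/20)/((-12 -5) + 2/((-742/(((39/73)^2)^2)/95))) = -2698656443989/25105847603480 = -0.11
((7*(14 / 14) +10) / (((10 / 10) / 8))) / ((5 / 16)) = 2176 / 5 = 435.20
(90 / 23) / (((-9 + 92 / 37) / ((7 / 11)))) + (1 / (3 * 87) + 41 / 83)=152568302 / 1320858099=0.12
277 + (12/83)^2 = 1908397/6889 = 277.02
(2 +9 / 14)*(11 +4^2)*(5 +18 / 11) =72927 / 154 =473.55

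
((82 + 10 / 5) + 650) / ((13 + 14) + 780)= 734 / 807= 0.91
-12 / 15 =-4 / 5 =-0.80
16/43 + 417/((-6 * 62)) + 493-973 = -2563353/5332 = -480.75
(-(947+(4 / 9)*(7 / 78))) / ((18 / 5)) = -1662055 / 6318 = -263.07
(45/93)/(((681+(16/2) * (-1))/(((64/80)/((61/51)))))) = 612/1272643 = 0.00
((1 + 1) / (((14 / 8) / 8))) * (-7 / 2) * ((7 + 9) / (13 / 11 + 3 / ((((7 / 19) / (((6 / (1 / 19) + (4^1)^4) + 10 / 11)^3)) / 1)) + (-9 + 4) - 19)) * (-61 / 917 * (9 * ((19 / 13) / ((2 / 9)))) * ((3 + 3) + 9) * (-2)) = -959638648320 / 6592801031099309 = -0.00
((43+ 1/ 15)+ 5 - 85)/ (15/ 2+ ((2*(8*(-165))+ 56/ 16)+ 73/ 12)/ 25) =2216/ 5863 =0.38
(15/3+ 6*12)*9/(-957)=-0.72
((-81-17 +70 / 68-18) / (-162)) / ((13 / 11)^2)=157663 / 310284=0.51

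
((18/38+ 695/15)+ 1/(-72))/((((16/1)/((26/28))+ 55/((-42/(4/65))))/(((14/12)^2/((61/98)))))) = 13986264383/2344221216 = 5.97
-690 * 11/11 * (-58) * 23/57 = 306820/19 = 16148.42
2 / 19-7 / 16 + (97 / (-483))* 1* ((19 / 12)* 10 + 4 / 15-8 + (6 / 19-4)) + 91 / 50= 2205961 / 3670800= 0.60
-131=-131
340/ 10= 34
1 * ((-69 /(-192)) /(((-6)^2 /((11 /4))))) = 253 /9216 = 0.03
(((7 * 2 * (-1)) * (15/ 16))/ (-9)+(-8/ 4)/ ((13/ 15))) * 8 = -265/ 39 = -6.79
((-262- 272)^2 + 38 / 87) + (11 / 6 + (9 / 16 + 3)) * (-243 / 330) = 43662545209 / 153120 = 285152.46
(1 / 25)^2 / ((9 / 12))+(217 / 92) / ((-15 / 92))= -27121 / 1875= -14.46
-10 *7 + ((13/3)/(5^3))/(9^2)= -2126237/30375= -70.00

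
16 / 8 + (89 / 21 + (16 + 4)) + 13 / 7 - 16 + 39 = 1073 / 21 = 51.10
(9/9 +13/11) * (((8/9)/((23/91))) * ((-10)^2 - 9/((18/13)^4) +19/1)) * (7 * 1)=3463891340/553311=6260.30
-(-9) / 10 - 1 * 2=-11 / 10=-1.10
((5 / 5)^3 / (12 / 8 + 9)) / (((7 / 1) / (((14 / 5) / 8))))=1 / 210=0.00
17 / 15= 1.13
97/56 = 1.73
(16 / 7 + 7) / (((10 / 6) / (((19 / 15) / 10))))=247 / 350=0.71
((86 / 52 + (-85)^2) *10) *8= 7515720 / 13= 578132.31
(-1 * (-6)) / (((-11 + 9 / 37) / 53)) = -5883 / 199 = -29.56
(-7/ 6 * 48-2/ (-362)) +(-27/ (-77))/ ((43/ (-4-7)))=-3055522/ 54481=-56.08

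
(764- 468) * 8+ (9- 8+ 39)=2408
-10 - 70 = -80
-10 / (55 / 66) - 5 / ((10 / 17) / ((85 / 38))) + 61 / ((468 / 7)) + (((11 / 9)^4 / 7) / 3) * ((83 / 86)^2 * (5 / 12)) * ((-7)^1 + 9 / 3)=-30.27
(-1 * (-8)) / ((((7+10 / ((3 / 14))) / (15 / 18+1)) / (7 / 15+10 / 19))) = 12452 / 45885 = 0.27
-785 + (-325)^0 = -784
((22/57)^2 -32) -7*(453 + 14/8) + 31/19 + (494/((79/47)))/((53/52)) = -159167997907/54414252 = -2925.12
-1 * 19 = -19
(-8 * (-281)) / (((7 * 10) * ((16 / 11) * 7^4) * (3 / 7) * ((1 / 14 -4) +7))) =3091 / 442470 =0.01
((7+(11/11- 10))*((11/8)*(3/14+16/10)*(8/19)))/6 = -1397/3990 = -0.35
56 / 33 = 1.70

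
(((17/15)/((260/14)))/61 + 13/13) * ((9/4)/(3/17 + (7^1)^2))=6072519/132589600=0.05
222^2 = 49284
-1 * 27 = -27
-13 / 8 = -1.62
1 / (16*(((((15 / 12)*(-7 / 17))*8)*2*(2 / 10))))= -17 / 448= -0.04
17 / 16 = 1.06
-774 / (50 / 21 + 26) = -8127 / 298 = -27.27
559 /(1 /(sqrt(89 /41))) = 559 * sqrt(3649) /41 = 823.60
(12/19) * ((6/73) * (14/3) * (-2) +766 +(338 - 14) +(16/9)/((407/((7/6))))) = 3495133736/5080581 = 687.94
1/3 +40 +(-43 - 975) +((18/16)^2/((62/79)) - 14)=-11785603/11904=-990.05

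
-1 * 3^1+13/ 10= -17/ 10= -1.70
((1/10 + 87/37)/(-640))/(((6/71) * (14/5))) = -64397/3978240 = -0.02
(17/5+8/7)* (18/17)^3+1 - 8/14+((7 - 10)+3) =1000983/171955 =5.82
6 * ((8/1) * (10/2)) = 240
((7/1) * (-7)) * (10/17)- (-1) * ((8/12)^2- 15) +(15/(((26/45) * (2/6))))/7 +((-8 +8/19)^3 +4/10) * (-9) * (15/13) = 856503496837/190995714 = 4484.41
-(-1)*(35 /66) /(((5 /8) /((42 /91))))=56 /143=0.39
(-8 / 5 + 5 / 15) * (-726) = 4598 / 5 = 919.60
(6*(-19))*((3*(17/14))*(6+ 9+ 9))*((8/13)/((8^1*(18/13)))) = -3876/7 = -553.71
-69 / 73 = -0.95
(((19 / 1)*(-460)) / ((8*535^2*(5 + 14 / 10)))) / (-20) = 437 / 14654720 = 0.00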